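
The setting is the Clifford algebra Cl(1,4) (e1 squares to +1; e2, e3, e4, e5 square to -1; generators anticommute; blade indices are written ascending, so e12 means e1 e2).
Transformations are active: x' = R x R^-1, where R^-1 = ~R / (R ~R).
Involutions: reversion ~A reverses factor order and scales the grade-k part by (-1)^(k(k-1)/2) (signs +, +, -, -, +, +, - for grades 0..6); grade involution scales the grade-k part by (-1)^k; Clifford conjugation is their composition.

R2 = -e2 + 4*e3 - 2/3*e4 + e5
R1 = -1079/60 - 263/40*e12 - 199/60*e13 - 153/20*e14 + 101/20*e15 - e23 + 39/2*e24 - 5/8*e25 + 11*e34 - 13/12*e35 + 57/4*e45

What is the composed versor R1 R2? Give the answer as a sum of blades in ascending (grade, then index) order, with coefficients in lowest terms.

Distribute over the terms of R2 (each basis-blade product reordered to ascending indices, repeated generators contracted through their squares):
R1 (-e2) = -263/40*e1 + 1079/60*e2 + e3 - 39/2*e4 + 5/8*e5 - 199/60*e123 - 153/20*e124 + 101/20*e125 - 11*e234 + 13/12*e235 - 57/4*e245
R1 (4*e3) = 199/15*e1 + 4*e2 - 1079/15*e3 + 44*e4 - 13/3*e5 - 263/10*e123 + 153/5*e134 - 101/5*e135 - 78*e234 + 5/2*e235 + 57*e345
R1 (-2/3*e4) = -51/10*e1 + 13*e2 + 22/3*e3 + 1079/90*e4 - 19/2*e5 + 263/60*e124 + 199/90*e134 + 101/30*e145 + 2/3*e234 - 5/12*e245 - 13/18*e345
R1 (e5) = -101/20*e1 + 5/8*e2 + 13/12*e3 - 57/4*e4 - 1079/60*e5 - 263/40*e125 - 199/60*e135 - 153/20*e145 - e235 + 39/2*e245 + 11*e345
Summing the partial products and collecting blades:
Answer: -83/24*e1 + 4273/120*e2 - 3751/60*e3 + 4003/180*e4 - 3743/120*e5 - 1777/60*e123 - 49/15*e124 - 61/40*e125 + 2953/90*e134 - 1411/60*e135 - 257/60*e145 - 265/3*e234 + 31/12*e235 + 29/6*e245 + 1211/18*e345


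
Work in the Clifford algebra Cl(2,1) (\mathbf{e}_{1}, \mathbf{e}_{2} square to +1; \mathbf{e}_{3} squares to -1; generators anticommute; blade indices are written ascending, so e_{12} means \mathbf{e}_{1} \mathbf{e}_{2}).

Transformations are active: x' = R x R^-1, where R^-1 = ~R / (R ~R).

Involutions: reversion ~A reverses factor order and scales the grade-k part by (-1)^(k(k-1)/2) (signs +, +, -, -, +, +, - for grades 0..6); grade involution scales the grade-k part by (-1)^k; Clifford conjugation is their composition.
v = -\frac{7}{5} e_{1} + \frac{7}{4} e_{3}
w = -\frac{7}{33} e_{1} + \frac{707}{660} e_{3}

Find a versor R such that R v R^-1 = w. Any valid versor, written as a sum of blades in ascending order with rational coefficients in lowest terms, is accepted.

Why this works: both vectors square to -\frac{441}{400}, so q(v) = q(w) and R = v + w = -\frac{266}{165} e_{1} + \frac{931}{330} e_{3} carries v to w — its own direction survives, the complement (v - w)/2 flips.
Answer: -\frac{266}{165} e_{1} + \frac{931}{330} e_{3}


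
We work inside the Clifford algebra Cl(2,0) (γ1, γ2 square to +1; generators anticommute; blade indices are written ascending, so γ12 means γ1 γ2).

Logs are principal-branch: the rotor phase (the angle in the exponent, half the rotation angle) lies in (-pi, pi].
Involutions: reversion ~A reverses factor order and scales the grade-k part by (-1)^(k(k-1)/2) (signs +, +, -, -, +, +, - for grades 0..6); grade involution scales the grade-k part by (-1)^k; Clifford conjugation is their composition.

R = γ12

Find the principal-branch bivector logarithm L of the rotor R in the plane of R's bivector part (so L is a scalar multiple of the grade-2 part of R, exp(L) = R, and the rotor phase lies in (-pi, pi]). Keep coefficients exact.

The scalar part of R is 0, and that scalar determines the rotor phase on the principal branch; recovering the unit plane as bivector-part over sine of the phase gives L = phase * plane.
Concretely: cos(phase) = 0 gives phase = ±pi/2, and since phase/sin(phase) is even the sign is immaterial: L = (phase/sin(phase)) * <R>_2 = (pi/2) * <R>_2.
Answer: pi/2*γ12


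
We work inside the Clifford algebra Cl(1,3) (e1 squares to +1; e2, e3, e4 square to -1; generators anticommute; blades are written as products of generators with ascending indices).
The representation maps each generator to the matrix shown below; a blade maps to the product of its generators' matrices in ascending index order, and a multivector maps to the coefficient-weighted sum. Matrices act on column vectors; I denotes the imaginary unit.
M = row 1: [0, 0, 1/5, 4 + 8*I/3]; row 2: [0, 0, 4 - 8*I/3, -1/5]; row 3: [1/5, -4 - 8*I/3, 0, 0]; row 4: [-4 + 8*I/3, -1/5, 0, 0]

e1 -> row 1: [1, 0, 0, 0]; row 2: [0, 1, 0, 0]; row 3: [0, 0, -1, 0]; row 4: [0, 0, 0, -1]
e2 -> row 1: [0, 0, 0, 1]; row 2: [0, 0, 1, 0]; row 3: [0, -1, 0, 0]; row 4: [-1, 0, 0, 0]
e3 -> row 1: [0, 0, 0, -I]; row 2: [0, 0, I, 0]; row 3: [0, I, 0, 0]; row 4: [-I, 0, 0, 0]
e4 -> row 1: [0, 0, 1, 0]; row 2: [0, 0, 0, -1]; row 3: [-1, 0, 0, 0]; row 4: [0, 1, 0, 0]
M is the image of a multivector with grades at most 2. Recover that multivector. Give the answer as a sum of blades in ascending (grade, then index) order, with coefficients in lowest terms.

Method: the blade images are trace-orthogonal — tr(rho(e_A) rho(e_B)^-1) = 4 if A = B and 0 otherwise — and rho(e_A)^-1 = (e_A)^2 * rho(e_A) with (e_A)^2 = +1 or -1, so the coefficient of e_A in the preimage is (e_A)^2 * tr(M rho(e_A))/4.
Nonzero projections over blades of grade <= 2: e2: (e2)^2 = -1, tr(M rho(e2)) = -16, coefficient 4; e3: (e3)^2 = -1, tr(M rho(e3)) = 32/3, coefficient -8/3; e1 e4: (e1 e4)^2 = +1, tr(M rho(e1 e4)) = 4/5, coefficient 1/5. Every other blade of grade <= 2 projects to 0.
Answer: 4*e2 - 8/3*e3 + 1/5*e1 e4


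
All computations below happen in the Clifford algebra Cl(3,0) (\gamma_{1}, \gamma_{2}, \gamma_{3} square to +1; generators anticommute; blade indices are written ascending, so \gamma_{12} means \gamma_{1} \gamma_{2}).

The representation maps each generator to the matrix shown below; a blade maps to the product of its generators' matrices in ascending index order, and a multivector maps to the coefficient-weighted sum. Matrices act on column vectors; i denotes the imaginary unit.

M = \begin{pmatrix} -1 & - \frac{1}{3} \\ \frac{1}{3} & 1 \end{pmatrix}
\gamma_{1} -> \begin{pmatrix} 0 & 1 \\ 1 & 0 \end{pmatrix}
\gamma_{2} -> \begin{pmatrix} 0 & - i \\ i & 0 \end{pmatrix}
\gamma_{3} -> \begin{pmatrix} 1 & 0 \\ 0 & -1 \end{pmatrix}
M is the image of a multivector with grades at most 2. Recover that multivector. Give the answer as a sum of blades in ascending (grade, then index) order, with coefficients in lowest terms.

Method: 1, rho(\gamma_{1}), rho(\gamma_{2}), rho(\gamma_{3}) form a trace-orthogonal basis of the 2x2 complex matrices (tr(X Y) = 2 if X = Y, else 0), so M = m0*1 + m1*rho(\gamma_{1}) + m2*rho(\gamma_{2}) + m3*rho(\gamma_{3}) with m0 = tr(M)/2 = 0, m1 = tr(M rho(\gamma_{1}))/2 = 0, m2 = tr(M rho(\gamma_{2}))/2 = - \frac{i}{3}, m3 = tr(M rho(\gamma_{3}))/2 = -1.
Multiplying table entries, the bivector images are rho(\gamma_{12}) = i*rho(\gamma_{3}), rho(\gamma_{13}) = -i*rho(\gamma_{2}), rho(\gamma_{23}) = i*rho(\gamma_{1}); with real blade coefficients the real parts of m0..m3 are the coefficients of 1, \gamma_{1}, \gamma_{2}, \gamma_{3} and the imaginary parts give the bivectors (\gamma_{23}: Im m1, \gamma_{13}: -Im m2, \gamma_{12}: Im m3).
Answer: -\gamma_{3} + \frac{1}{3} \gamma_{13}


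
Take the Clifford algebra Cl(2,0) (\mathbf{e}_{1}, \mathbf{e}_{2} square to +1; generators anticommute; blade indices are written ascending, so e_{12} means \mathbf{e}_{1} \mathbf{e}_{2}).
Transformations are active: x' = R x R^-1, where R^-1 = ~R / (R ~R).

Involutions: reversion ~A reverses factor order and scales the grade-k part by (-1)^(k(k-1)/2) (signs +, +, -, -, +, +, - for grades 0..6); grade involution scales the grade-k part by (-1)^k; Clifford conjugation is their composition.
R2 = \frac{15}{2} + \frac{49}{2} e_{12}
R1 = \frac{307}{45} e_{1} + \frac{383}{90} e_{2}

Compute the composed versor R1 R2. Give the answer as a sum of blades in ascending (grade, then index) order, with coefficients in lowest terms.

Distribute over the terms of R1 (each basis-blade product reordered to ascending indices, repeated generators contracted through their squares):
(\frac{307}{45} e_{1}) R2 = \frac{307}{6} e_{1} + \frac{15043}{90} e_{2}
(\frac{383}{90} e_{2}) R2 = -\frac{18767}{180} e_{1} + \frac{383}{12} e_{2}
Summing the partial products and collecting blades:
Answer: -\frac{9557}{180} e_{1} + \frac{35831}{180} e_{2}


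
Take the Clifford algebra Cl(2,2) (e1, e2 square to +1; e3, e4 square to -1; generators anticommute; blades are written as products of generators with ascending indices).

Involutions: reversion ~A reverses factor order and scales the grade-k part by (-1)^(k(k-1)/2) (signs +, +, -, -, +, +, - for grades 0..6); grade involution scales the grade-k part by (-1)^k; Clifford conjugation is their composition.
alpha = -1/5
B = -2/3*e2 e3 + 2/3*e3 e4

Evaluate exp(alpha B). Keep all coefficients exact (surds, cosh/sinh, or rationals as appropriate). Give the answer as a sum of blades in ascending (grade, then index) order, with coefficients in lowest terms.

B^2 term by term: the squares give (-2/3)^2*(e2 e3)^2 + (2/3)^2*(e3 e4)^2 = 4/9*(+1) + 4/9*(-1) = 0 (each basis 2-blade squares to minus the product of its generators' squares); cross terms between blades sharing an index anticommute and cancel. So B^2 = 0.
B^2 = 0, so the series closes: exp(alpha B) = 1 + alpha B (parabolic case).
Answer: 1 + 2/15*e2 e3 - 2/15*e3 e4


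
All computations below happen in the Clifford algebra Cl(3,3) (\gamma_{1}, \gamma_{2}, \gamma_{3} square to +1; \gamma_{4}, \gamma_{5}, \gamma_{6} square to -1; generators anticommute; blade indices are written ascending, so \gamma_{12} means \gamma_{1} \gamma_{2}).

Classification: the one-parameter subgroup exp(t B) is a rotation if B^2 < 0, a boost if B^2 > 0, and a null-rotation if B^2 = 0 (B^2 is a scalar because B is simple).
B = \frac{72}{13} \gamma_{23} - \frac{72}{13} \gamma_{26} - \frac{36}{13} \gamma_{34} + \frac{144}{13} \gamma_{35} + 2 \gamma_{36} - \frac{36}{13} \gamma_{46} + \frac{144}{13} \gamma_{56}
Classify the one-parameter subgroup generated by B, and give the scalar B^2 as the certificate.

B^2 term by term: the squares give (\frac{72}{13})^2*(\gamma_{23})^2 + (-\frac{72}{13})^2*(\gamma_{26})^2 + (-\frac{36}{13})^2*(\gamma_{34})^2 + (\frac{144}{13})^2*(\gamma_{35})^2 + (2)^2*(\gamma_{36})^2 + (-\frac{36}{13})^2*(\gamma_{46})^2 + (\frac{144}{13})^2*(\gamma_{56})^2 = \frac{5184}{169}*(-1) + \frac{5184}{169}*(+1) + \frac{1296}{169}*(+1) + \frac{20736}{169}*(+1) + 4*(+1) + \frac{1296}{169}*(-1) + \frac{20736}{169}*(-1) = 4 (each basis 2-blade squares to minus the product of its generators' squares); cross terms between blades sharing an index anticommute and cancel; the commuting (index-disjoint) pairs give grade-4 terms 2*c*c'*(blade product), which cancel blade by blade — \gamma_{2346}: -\frac{5184}{169} + \frac{5184}{169} = 0; \gamma_{2356}: \frac{20736}{169} - \frac{20736}{169} = 0; \gamma_{3456}: -\frac{10368}{169} + \frac{10368}{169} = 0 — confirming B is simple. So B^2 = 4.
Answer: boost, certificate B^2 = 4. One invariant decides it: the square 4 survives every conjugation, and its sign is exactly the classification.


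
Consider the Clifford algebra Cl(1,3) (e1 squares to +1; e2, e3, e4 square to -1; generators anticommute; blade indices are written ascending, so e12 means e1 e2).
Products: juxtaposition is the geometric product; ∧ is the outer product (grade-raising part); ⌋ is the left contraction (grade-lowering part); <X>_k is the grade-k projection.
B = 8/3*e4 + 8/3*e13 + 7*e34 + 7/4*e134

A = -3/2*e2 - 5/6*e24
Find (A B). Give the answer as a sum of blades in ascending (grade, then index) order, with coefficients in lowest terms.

step 1: 20/9*e2 - 35/6*e23 - 4*e24 + 61/24*e123 - 21/2*e234 + 349/72*e1234
Answer: 20/9*e2 - 35/6*e23 - 4*e24 + 61/24*e123 - 21/2*e234 + 349/72*e1234


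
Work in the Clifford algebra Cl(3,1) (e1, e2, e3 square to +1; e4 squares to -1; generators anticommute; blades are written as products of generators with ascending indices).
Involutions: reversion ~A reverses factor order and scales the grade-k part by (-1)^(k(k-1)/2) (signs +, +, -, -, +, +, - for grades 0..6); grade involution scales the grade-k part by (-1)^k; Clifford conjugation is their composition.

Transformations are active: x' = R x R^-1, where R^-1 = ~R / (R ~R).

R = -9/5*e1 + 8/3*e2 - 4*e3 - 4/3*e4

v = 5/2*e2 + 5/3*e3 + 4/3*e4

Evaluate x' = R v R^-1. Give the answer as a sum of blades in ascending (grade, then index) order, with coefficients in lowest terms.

~R = -9/5*e1 + 8/3*e2 - 4*e3 - 4/3*e4, and R ~R = 1843/75, so R^-1 = ~R / (1843/75).
R v = 16/9 - 9/2*e1 e2 - 3*e1 e3 - 12/5*e1 e4 + 130/9*e2 e3 + 62/9*e2 e4 - 28/9*e3 e4
Answer: -480/1843*e1 - 70135/33174*e2 - 12415/5529*e3 - 25316/16587*e4


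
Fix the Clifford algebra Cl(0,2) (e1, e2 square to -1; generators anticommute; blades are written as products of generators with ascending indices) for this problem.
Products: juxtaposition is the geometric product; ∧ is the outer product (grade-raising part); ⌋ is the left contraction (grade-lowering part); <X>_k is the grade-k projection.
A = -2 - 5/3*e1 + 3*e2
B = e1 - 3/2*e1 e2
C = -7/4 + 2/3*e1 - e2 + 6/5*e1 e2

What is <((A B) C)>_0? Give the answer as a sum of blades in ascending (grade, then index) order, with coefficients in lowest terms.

step 1: 5/3 - 13/2*e1 - 5/2*e2
step 2: -13/12 + 683/72*e1 + 1261/120*e2 + 61/6*e1 e2
step 3: -13/12
Answer: -13/12


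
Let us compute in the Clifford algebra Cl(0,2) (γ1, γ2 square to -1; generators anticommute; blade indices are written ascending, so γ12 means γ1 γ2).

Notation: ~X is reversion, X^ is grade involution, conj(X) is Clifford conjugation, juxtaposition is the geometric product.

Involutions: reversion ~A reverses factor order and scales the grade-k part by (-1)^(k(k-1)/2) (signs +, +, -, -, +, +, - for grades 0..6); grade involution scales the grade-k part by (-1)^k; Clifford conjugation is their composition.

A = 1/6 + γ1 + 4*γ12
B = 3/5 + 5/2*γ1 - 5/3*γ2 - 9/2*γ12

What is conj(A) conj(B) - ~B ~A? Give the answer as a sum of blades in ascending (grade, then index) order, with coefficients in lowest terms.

first term: 78/5 + 113/20*γ1 + 133/9*γ2 - 199/60*γ12
second term: 78/5 + 461/60*γ1 + 128/9*γ2 + 1/60*γ12
Answer: -61/30*γ1 + 5/9*γ2 - 10/3*γ12


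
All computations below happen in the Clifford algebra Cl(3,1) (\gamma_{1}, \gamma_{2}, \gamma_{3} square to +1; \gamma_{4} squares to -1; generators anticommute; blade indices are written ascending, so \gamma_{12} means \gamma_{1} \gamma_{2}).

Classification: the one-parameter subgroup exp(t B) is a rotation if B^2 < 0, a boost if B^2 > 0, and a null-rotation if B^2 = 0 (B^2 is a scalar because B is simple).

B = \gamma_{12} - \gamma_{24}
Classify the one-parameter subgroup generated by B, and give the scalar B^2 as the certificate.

B^2 term by term: the squares give (1)^2*(\gamma_{12})^2 + (-1)^2*(\gamma_{24})^2 = 1*(-1) + 1*(+1) = 0 (each basis 2-blade squares to minus the product of its generators' squares); cross terms between blades sharing an index anticommute and cancel. So B^2 = 0.
Answer: null-rotation, certificate B^2 = 0. B^2 = 0 is basis-independent, so its sign is the whole story.


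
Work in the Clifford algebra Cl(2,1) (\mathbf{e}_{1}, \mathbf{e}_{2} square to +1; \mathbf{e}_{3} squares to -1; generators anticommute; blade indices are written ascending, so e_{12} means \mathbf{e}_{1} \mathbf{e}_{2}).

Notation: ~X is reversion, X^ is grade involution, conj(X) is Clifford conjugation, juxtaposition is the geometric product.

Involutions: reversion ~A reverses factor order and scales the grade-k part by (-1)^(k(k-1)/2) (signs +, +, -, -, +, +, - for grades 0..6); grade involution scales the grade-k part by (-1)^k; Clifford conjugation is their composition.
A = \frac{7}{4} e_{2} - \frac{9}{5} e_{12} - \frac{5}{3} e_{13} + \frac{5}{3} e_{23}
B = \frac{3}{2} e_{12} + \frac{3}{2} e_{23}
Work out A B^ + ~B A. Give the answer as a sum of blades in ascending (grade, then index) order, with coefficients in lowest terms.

first term: \frac{26}{5} - \frac{21}{8} e_{1} + \frac{21}{8} e_{3} - \frac{5}{2} e_{12} - \frac{26}{5} e_{13} - \frac{5}{2} e_{23}
second term: -\frac{26}{5} - \frac{21}{8} e_{1} + \frac{21}{8} e_{3} - \frac{5}{2} e_{12} - \frac{26}{5} e_{13} - \frac{5}{2} e_{23}
Answer: -\frac{21}{4} e_{1} + \frac{21}{4} e_{3} - 5 e_{12} - \frac{52}{5} e_{13} - 5 e_{23}


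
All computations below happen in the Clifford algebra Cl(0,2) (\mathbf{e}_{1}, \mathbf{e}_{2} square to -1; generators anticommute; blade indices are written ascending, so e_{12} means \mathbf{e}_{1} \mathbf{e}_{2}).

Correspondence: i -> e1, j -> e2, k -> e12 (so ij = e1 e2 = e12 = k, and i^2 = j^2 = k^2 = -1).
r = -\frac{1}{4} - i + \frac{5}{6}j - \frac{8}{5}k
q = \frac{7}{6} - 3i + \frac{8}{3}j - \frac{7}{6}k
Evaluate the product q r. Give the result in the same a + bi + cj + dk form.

In blades: q = \frac{7}{6} - 3 e_{1} + \frac{8}{3} e_{2} - \frac{7}{6} e_{12}, r = -\frac{1}{4} - e_{1} + \frac{5}{6} e_{2} - \frac{8}{5} e_{12}.
Distribute q over r term by term (generator squares from the signature, products reordered to ascending indices): (\frac{7}{6})*r = -\frac{7}{24} - \frac{7}{6} e_{1} + \frac{35}{36} e_{2} - \frac{28}{15} e_{12}; (-3 e_{1})*r = -3 + \frac{3}{4} e_{1} - \frac{24}{5} e_{2} - \frac{5}{2} e_{12}; (\frac{8}{3} e_{2})*r = -\frac{20}{9} - \frac{64}{15} e_{1} - \frac{2}{3} e_{2} + \frac{8}{3} e_{12}; (-\frac{7}{6} e_{12})*r = -\frac{28}{15} + \frac{35}{36} e_{1} + \frac{7}{6} e_{2} + \frac{7}{24} e_{12}.
Sum: -\frac{2657}{360} - \frac{167}{45} e_{1} - \frac{599}{180} e_{2} - \frac{169}{120} e_{12}; translating back through the correspondence:
Answer: -\frac{2657}{360} - \frac{167}{45}i - \frac{599}{180}j - \frac{169}{120}k


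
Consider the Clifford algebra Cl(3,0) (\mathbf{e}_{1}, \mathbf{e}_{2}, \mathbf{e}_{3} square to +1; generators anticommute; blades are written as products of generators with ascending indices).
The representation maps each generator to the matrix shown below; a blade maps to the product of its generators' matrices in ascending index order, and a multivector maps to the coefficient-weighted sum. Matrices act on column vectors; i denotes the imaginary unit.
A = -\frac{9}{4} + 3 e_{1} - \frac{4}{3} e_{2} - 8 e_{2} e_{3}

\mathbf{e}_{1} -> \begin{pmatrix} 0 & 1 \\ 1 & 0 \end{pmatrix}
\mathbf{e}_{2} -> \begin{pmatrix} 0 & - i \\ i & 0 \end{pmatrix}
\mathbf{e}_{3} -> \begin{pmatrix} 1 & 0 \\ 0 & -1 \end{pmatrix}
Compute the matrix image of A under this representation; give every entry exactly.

Bivector images (products of the table entries): rho(e_{2} e_{3}) = rho(\mathbf{e}_{2})rho(\mathbf{e}_{3}) = \begin{pmatrix} 0 & i \\ i & 0 \end{pmatrix}.
M = (-\frac{9}{4})*1 + (3)*rho(e_{1}) + (-\frac{4}{3})*rho(e_{2}) + (-8)*rho(e_{2} e_{3}), summed entrywise (1 is the identity matrix):
Answer: \begin{pmatrix} - \frac{9}{4} & 3 - \frac{20 i}{3} \\ 3 - \frac{28 i}{3} & - \frac{9}{4} \end{pmatrix}


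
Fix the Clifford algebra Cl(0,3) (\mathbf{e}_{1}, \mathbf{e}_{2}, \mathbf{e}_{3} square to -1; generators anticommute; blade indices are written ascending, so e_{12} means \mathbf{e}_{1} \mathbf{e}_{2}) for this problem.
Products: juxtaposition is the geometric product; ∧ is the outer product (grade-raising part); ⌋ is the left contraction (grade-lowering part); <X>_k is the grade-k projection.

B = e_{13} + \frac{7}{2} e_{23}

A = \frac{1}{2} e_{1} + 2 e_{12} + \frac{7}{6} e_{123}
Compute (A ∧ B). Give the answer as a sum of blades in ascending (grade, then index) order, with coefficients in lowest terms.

step 1: \frac{7}{4} e_{123}
Answer: \frac{7}{4} e_{123}


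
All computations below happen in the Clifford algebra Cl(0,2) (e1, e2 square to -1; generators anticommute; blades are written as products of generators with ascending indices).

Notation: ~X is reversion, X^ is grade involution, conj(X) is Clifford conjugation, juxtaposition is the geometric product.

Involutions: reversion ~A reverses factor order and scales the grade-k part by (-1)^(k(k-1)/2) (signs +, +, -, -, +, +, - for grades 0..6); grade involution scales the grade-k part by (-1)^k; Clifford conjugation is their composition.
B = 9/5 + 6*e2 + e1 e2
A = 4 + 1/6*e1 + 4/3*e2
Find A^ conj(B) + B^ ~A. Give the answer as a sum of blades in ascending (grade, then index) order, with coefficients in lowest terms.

first term: -4/5 + 31/30*e1 - 797/30*e2 - 3*e1 e2
second term: 76/5 - 31/30*e1 - 643/30*e2 + 5*e1 e2
Answer: 72/5 - 48*e2 + 2*e1 e2


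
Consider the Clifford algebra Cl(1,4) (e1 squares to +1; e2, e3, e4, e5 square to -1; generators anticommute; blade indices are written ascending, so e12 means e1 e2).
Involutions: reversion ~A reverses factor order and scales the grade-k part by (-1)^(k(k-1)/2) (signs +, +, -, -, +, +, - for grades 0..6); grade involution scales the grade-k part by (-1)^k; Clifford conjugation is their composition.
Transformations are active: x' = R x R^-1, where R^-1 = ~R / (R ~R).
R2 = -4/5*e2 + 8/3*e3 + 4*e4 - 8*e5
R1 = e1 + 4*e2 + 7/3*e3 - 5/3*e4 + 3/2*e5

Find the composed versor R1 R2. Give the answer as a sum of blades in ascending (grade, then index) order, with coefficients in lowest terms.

Distribute over the terms of R2 (each basis-blade product reordered to ascending indices, repeated generators contracted through their squares):
R1 (-4/5*e2) = 16/5 - 4/5*e12 + 28/15*e23 - 4/3*e24 + 6/5*e25
R1 (8/3*e3) = -56/9 + 8/3*e13 + 32/3*e23 + 40/9*e34 - 4*e35
R1 (4*e4) = 20/3 + 4*e14 + 16*e24 + 28/3*e34 - 6*e45
R1 (-8*e5) = 12 - 8*e15 - 32*e25 - 56/3*e35 + 40/3*e45
Summing the partial products and collecting blades:
Answer: 704/45 - 4/5*e12 + 8/3*e13 + 4*e14 - 8*e15 + 188/15*e23 + 44/3*e24 - 154/5*e25 + 124/9*e34 - 68/3*e35 + 22/3*e45


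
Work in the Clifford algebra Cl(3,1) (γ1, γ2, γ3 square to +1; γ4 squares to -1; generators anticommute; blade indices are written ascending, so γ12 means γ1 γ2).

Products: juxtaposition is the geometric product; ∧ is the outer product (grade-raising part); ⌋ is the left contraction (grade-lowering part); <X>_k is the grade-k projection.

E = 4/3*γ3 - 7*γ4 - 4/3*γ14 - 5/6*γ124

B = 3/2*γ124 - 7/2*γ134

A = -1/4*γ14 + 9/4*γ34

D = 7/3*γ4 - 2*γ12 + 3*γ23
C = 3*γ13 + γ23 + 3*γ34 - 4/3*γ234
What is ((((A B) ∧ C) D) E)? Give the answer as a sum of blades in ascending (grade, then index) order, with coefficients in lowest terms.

step 1: -63/8*γ1 + 3/8*γ2 - 7/8*γ3 - 27/8*γ123
step 2: -9*γ123 - 189/8*γ134 + 9/8*γ234 + 21/2*γ1234
step 3: 27*γ1 - 18*γ3 - 27/8*γ4 + 441/8*γ13 - 63/2*γ14 - 21/8*γ23 + 21*γ34 - 49/2*γ123 + 567/8*γ124 + 9/4*γ134 + 189/4*γ234 - 21*γ1234
step 4: -1035/16 - 285/2*γ1 + 259/4*γ2 + 335/2*γ3 - 64*γ4 + 22111/48*γ12 + 323/8*γ13 - 192*γ14 + 2885/8*γ23 - 171/2*γ24 + 2203/12*γ34 - 385/2*γ123 + 28*γ124 - 5921/16*γ134 + 245/48*γ234 + 191/2*γ1234
Answer: -1035/16 - 285/2*γ1 + 259/4*γ2 + 335/2*γ3 - 64*γ4 + 22111/48*γ12 + 323/8*γ13 - 192*γ14 + 2885/8*γ23 - 171/2*γ24 + 2203/12*γ34 - 385/2*γ123 + 28*γ124 - 5921/16*γ134 + 245/48*γ234 + 191/2*γ1234


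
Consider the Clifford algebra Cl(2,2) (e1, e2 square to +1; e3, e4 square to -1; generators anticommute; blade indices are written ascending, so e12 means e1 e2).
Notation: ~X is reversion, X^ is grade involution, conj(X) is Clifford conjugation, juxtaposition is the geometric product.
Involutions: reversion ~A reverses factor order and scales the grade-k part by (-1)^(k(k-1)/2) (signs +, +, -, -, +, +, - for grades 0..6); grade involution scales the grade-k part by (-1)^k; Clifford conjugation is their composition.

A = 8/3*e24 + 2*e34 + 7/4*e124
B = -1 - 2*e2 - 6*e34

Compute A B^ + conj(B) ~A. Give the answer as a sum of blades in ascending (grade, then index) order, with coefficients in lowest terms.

first term: 12 - 16/3*e4 - 7/2*e14 - 16*e23 - 8/3*e24 - 2*e34 - 21/2*e123 - 7/4*e124 + 4*e234
second term: 12 - 16/3*e4 + 7/2*e14 + 16*e23 + 8/3*e24 + 2*e34 + 21/2*e123 + 7/4*e124 - 4*e234
Answer: 24 - 32/3*e4


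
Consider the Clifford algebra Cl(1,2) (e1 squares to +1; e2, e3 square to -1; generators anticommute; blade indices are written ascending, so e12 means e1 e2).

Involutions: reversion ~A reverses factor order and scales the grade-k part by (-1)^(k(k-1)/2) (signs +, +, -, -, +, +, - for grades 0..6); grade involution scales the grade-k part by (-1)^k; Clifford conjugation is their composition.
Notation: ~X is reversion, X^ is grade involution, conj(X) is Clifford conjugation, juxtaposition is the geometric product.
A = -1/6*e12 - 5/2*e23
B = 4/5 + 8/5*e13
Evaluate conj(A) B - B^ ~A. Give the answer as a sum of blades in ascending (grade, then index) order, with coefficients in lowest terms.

first term: -58/15*e12 + 26/15*e23
second term: 62/15*e12 + 34/15*e23
Answer: -8*e12 - 8/15*e23


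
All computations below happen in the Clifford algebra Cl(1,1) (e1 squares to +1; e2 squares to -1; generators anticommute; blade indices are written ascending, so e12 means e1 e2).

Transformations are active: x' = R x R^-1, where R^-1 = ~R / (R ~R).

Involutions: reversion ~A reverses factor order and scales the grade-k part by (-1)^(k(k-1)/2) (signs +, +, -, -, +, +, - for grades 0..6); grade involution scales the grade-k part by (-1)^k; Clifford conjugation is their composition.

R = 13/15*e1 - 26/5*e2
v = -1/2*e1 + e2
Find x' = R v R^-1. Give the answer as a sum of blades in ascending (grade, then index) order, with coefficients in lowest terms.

~R = 13/15*e1 - 26/5*e2, and R ~R = -1183/45, so R^-1 = ~R / (-1183/45).
R v = 143/30 - 26/15*e12
Answer: 13/70*e1 + 31/35*e2


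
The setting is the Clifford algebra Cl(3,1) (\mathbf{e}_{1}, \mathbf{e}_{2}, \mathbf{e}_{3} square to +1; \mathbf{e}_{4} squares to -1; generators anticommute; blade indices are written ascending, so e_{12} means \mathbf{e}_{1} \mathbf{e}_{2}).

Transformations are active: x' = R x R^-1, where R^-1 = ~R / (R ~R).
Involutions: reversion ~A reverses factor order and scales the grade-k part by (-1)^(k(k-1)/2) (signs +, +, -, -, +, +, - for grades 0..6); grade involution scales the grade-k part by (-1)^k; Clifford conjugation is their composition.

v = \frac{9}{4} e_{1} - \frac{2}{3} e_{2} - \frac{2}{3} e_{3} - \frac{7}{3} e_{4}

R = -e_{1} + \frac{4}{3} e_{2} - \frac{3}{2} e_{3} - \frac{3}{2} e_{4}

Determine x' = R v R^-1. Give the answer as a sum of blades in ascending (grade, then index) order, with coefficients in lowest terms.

~R = -e_{1} + \frac{4}{3} e_{2} - \frac{3}{2} e_{3} - \frac{3}{2} e_{4}, and R ~R = \frac{25}{9}, so R^-1 = ~R / (\frac{25}{9}).
R v = -\frac{203}{36} - \frac{7}{3} e_{12} + \frac{97}{24} e_{13} + \frac{137}{24} e_{14} - \frac{17}{9} e_{23} - \frac{37}{9} e_{24} + \frac{5}{2} e_{34}
Answer: \frac{181}{100} e_{1} - \frac{356}{75} e_{2} + \frac{2027}{300} e_{3} + \frac{2527}{300} e_{4}


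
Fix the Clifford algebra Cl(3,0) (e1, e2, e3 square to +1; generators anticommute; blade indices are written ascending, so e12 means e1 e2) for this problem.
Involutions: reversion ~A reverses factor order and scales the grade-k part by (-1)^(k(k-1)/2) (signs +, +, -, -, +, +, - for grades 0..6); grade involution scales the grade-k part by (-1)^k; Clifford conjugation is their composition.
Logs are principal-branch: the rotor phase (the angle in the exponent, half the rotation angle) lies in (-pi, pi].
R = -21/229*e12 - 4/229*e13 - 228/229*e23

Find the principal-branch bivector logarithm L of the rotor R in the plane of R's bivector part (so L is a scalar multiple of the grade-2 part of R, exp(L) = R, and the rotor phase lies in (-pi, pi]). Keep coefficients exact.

The scalar part of R is 0, which pins the rotor phase on the principal branch; dividing the bivector part by the sine of that phase recovers the unit plane, and L is the phase times that plane.
Concretely: cos(phase) = 0 gives phase = ±pi/2, and since phase/sin(phase) is even the sign is immaterial: L = (phase/sin(phase)) * <R>_2 = (pi/2) * <R>_2.
Answer: -21*pi/458*e12 - 2*pi/229*e13 - 114*pi/229*e23


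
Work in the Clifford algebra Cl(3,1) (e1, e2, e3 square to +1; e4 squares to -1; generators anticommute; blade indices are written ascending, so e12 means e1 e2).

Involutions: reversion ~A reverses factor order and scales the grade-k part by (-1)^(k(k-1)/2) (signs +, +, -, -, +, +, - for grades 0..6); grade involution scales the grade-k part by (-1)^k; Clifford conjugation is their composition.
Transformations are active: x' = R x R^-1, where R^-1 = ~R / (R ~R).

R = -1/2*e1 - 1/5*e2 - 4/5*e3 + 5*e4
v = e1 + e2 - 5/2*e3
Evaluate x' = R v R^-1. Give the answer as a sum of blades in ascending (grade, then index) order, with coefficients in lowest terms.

~R = -1/2*e1 - 1/5*e2 - 4/5*e3 + 5*e4, and R ~R = -2407/100, so R^-1 = ~R / (-2407/100).
R v = 13/10 - 3/10*e12 + 41/20*e13 - 5*e14 + 13/10*e23 - 5*e24 + 25/2*e34
Answer: -2277/2407*e1 - 2355/2407*e2 + 12451/4814*e3 - 1300/2407*e4


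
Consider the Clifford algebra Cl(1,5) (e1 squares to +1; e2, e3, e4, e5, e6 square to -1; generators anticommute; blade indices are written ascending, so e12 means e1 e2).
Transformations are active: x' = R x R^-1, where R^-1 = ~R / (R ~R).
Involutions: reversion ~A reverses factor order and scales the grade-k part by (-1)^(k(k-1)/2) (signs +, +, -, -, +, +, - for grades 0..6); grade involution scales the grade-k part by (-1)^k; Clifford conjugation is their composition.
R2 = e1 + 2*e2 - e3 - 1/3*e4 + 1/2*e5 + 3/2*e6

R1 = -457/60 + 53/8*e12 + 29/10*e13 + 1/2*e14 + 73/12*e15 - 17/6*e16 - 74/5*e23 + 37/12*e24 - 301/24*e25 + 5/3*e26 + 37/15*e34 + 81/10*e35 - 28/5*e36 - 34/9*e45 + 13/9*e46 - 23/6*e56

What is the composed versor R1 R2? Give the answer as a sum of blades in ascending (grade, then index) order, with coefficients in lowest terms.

Distribute over the terms of R2 (each basis-blade product reordered to ascending indices, repeated generators contracted through their squares):
R1 (e1) = -457/60*e1 - 53/8*e2 - 29/10*e3 - 1/2*e4 - 73/12*e5 + 17/6*e6 - 74/5*e123 + 37/12*e124 - 301/24*e125 + 5/3*e126 + 37/15*e134 + 81/10*e135 - 28/5*e136 - 34/9*e145 + 13/9*e146 - 23/6*e156
R1 (2*e2) = -53/4*e1 - 457/30*e2 - 148/5*e3 + 37/6*e4 - 301/12*e5 + 10/3*e6 - 29/5*e123 - e124 - 73/6*e125 + 17/3*e126 + 74/15*e234 + 81/5*e235 - 56/5*e236 - 68/9*e245 + 26/9*e246 - 23/3*e256
R1 (-e3) = 29/10*e1 - 74/5*e2 + 457/60*e3 - 37/15*e4 - 81/10*e5 + 28/5*e6 - 53/8*e123 + 1/2*e134 + 73/12*e135 - 17/6*e136 + 37/12*e234 - 301/24*e235 + 5/3*e236 + 34/9*e345 - 13/9*e346 + 23/6*e356
R1 (-1/3*e4) = 1/6*e1 + 37/36*e2 + 37/45*e3 + 457/180*e4 + 34/27*e5 - 13/27*e6 - 53/24*e124 - 29/30*e134 + 73/36*e145 - 17/18*e146 + 74/15*e234 - 301/72*e245 + 5/9*e246 + 27/10*e345 - 28/15*e346 + 23/18*e456
R1 (1/2*e5) = -73/24*e1 + 301/48*e2 - 81/20*e3 + 17/9*e4 - 457/120*e5 - 23/12*e6 + 53/16*e125 + 29/20*e135 + 1/4*e145 + 17/12*e156 - 37/5*e235 + 37/24*e245 - 5/6*e256 + 37/30*e345 + 14/5*e356 - 13/18*e456
R1 (3/2*e6) = 17/4*e1 - 5/2*e2 + 42/5*e3 - 13/6*e4 + 23/4*e5 - 457/40*e6 + 159/16*e126 + 87/20*e136 + 3/4*e146 + 73/8*e156 - 111/5*e236 + 37/8*e246 - 301/16*e256 + 37/10*e346 + 243/20*e356 - 17/3*e456
Summing the partial products and collecting blades:
Answer: -1991/120*e1 - 22939/720*e2 - 887/45*e3 + 983/180*e4 - 38951/1080*e5 - 2221/1080*e6 - 1089/40*e123 - 1/8*e124 - 1027/48*e125 + 829/48*e126 + 2*e134 + 469/30*e135 - 49/12*e136 - 3/2*e145 + 5/4*e146 + 161/24*e156 + 259/20*e234 - 449/120*e235 - 476/15*e236 - 367/36*e245 + 581/72*e246 - 437/16*e256 + 347/45*e345 + 7/18*e346 + 1127/60*e356 - 46/9*e456


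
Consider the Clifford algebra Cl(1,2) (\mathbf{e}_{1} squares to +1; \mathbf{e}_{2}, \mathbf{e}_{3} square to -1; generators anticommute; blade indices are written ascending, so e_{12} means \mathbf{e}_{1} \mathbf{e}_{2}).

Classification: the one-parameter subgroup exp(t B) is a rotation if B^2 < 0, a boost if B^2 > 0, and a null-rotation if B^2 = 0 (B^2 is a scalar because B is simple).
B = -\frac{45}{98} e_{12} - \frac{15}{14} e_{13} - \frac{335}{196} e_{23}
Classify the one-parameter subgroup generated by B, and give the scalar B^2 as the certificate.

B^2 term by term: the squares give (-\frac{45}{98})^2*(e_{12})^2 + (-\frac{15}{14})^2*(e_{13})^2 + (-\frac{335}{196})^2*(e_{23})^2 = \frac{2025}{9604}*(+1) + \frac{225}{196}*(+1) + \frac{112225}{38416}*(-1) = -\frac{25}{16} (each basis 2-blade squares to minus the product of its generators' squares); cross terms between blades sharing an index anticommute and cancel. So B^2 = -\frac{25}{16}.
Answer: rotation, certificate B^2 = -\frac{25}{16}. The scalar -\frac{25}{16} is the complete invariant here: its sign names the subgroup type.


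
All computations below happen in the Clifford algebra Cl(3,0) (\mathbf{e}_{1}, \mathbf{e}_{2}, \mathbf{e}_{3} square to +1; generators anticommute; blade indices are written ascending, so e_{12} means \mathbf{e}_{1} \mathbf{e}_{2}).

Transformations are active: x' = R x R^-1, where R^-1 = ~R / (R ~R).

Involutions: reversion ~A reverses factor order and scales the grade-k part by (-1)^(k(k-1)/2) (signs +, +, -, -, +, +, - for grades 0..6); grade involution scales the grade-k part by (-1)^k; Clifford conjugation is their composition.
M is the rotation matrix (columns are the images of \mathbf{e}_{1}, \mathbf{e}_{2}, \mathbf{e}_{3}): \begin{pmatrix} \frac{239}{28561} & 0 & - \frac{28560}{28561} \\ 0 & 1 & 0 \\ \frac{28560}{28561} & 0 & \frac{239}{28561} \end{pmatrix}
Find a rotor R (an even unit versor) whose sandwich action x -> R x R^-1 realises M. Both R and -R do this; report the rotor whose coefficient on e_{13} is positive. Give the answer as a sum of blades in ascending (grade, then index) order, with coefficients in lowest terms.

Method: write R = a + b12*e_{12} + b13*e_{13} + b23*e_{23} with a^2 + b12^2 + b13^2 + b23^2 = 1 (so R^-1 = ~R). Expanding the columns R e_j ~R gives tr M = 4a^2 - 1 and, from the antisymmetric part, M21 - M12 = -4a*b12, M13 - M31 = 4a*b13, M32 - M23 = -4a*b23.
Here tr M = \frac{29039}{28561}, so a^2 = (1 + tr M)/4 = \frac{14400}{28561} and a = ±\frac{120}{169}. Taking a = \frac{120}{169}: M21 - M12 = 0, M13 - M31 = -\frac{57120}{28561}, M32 - M23 = 0, giving b12 = 0, b13 = -\frac{119}{169}, b23 = 0, i.e. R = \frac{120}{169} - \frac{119}{169} e_{13}.
Its e_{13} coefficient is negative, so report the other preimage -R.
Answer: -\frac{120}{169} + \frac{119}{169} e_{13}. Recall the cover is two-to-one: with M of trace \frac{29039}{28561}, both preimages act alike, and the stated e_{13} sign chooses the sheet.


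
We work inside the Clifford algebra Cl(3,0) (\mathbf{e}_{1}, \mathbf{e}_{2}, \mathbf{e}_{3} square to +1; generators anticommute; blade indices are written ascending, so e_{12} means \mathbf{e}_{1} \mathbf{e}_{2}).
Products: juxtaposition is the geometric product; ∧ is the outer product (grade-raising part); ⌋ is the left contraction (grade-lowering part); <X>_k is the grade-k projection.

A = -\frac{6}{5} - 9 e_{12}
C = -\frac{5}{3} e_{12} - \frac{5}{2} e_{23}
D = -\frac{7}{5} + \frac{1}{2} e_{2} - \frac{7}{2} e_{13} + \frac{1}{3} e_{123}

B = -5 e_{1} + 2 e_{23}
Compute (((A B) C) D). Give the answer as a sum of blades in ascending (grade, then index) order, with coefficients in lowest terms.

step 1: 6 e_{1} - 45 e_{2} - 18 e_{13} - \frac{12}{5} e_{23}
step 2: -6 - 75 e_{1} - 10 e_{2} + \frac{225}{2} e_{3} - 45 e_{12} - 4 e_{13} + 30 e_{23} - 15 e_{123}
step 3: -\frac{28}{5} + \frac{1865}{4} e_{1} + \frac{373}{6} e_{2} + 105 e_{3} - 42 e_{12} + \frac{1123}{30} e_{13} - \frac{1123}{4} e_{23} - 14 e_{123}
Answer: -\frac{28}{5} + \frac{1865}{4} e_{1} + \frac{373}{6} e_{2} + 105 e_{3} - 42 e_{12} + \frac{1123}{30} e_{13} - \frac{1123}{4} e_{23} - 14 e_{123}


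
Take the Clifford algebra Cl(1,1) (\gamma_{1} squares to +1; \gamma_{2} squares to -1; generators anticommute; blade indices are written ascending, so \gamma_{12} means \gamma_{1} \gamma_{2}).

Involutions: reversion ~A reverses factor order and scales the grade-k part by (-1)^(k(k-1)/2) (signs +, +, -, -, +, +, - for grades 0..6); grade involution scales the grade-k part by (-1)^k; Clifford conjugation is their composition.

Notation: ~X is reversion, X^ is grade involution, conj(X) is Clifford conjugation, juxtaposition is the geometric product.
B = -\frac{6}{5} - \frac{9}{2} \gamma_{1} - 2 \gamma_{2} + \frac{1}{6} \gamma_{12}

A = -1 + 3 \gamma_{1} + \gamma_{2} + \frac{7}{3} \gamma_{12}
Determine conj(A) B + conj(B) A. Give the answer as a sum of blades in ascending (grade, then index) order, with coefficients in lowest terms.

first term: \frac{554}{45} + \frac{49}{15} \gamma_{1} - \frac{39}{5} \gamma_{2} + \frac{62}{15} \gamma_{12}
second term: \frac{554}{45} - \frac{49}{15} \gamma_{1} + \frac{39}{5} \gamma_{2} - \frac{62}{15} \gamma_{12}
Answer: \frac{1108}{45}


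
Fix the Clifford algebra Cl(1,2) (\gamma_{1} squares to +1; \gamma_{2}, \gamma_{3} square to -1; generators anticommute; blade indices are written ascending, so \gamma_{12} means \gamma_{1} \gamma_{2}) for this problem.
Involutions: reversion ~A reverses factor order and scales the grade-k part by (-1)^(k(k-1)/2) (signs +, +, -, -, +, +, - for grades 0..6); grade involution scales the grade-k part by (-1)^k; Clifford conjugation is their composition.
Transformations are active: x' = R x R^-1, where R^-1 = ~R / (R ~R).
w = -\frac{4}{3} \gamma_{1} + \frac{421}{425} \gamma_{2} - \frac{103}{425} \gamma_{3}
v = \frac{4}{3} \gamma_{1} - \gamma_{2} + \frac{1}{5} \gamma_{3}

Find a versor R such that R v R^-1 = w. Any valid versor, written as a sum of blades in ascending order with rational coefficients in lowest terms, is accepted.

Why this works: both vectors square to \frac{166}{225}, so q(v) = q(w) and R = v + w = -\frac{4}{425} \gamma_{2} - \frac{18}{425} \gamma_{3} carries v to w — its own direction survives, the complement (v - w)/2 flips.
Answer: -\frac{4}{425} \gamma_{2} - \frac{18}{425} \gamma_{3}


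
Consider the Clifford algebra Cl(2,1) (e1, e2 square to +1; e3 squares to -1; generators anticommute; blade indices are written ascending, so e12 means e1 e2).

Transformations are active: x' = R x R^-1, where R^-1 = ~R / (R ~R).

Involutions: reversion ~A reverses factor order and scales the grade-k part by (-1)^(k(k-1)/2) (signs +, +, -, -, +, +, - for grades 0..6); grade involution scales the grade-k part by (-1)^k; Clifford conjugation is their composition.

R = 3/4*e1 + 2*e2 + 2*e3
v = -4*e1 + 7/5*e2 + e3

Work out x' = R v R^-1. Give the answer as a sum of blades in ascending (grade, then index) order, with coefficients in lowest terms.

~R = 3/4*e1 + 2*e2 + 2*e3, and R ~R = 9/16, so R^-1 = ~R / (9/16).
R v = -11/5 + 181/20*e12 + 35/4*e13 - 4/5*e23
Answer: -28/15*e1 - 767/45*e2 - 749/45*e3


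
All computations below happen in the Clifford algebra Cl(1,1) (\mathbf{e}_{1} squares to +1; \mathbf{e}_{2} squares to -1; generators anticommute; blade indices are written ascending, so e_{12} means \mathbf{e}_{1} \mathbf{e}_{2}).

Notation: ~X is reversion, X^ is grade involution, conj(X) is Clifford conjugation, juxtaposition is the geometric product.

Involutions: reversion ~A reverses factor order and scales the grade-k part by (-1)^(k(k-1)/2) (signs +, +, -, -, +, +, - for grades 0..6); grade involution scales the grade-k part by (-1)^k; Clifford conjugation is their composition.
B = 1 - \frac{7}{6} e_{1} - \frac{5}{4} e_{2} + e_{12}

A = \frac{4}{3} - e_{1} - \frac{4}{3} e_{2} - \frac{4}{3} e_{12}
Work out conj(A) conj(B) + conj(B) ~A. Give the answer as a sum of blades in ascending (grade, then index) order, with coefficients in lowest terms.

first term: -\frac{1}{2} - \frac{4}{9} e_{1} + \frac{4}{9} e_{2} - \frac{11}{36} e_{12}
second term: \frac{1}{2} + \frac{8}{9} e_{1} + \frac{8}{9} e_{2} - \frac{11}{36} e_{12}
Answer: \frac{4}{9} e_{1} + \frac{4}{3} e_{2} - \frac{11}{18} e_{12}


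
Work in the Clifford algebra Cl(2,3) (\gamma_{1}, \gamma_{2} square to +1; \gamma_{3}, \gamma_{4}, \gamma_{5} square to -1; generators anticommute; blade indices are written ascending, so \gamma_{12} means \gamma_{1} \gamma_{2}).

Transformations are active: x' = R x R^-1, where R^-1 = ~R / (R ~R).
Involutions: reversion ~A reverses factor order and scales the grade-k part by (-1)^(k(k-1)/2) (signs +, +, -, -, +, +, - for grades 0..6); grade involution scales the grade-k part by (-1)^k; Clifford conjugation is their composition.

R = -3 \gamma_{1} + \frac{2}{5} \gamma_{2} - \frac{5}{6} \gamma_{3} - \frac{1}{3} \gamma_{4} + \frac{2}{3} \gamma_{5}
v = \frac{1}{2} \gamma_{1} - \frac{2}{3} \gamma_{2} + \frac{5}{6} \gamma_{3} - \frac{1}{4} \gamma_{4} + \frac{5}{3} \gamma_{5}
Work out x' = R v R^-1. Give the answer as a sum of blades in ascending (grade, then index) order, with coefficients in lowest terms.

~R = -3 \gamma_{1} + \frac{2}{5} \gamma_{2} - \frac{5}{6} \gamma_{3} - \frac{1}{3} \gamma_{4} + \frac{2}{3} \gamma_{5}, and R ~R = \frac{791}{100}, so R^-1 = ~R / (\frac{791}{100}).
R v = -\frac{34}{15} + \frac{9}{5} \gamma_{12} - \frac{25}{12} \gamma_{13} + \frac{11}{12} \gamma_{14} - \frac{16}{3} \gamma_{15} - \frac{2}{9} \gamma_{23} - \frac{29}{90} \gamma_{24} + \frac{10}{9} \gamma_{25} + \frac{35}{72} \gamma_{34} - \frac{35}{18} \gamma_{35} - \frac{7}{18} \gamma_{45}
Answer: \frac{1929}{1582} \gamma_{1} + \frac{346}{791} \gamma_{2} - \frac{5065}{14238} \gamma_{3} + \frac{12559}{28476} \gamma_{4} - \frac{14585}{7119} \gamma_{5}
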